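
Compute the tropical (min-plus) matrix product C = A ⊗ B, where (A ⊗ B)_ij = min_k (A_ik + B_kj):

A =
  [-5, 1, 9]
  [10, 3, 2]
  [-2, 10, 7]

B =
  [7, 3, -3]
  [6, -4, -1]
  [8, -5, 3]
A ⊗ B =
  [2, -3, -8]
  [9, -3, 2]
  [5, 1, -5]

Apply the min-plus product entry-by-entry:
  C[0][0] = min over k of (A[0][0] + B[0][0] = -5 + 7 = 2, A[0][1] + B[1][0] = 1 + 6 = 7, A[0][2] + B[2][0] = 9 + 8 = 17) = 2 (attained at k = 0)
  C[0][1] = min over k of (A[0][0] + B[0][1] = -5 + 3 = -2, A[0][1] + B[1][1] = 1 + -4 = -3, A[0][2] + B[2][1] = 9 + -5 = 4) = -3 (attained at k = 1)
  C[0][2] = min over k of (A[0][0] + B[0][2] = -5 + -3 = -8, A[0][1] + B[1][2] = 1 + -1 = 0, A[0][2] + B[2][2] = 9 + 3 = 12) = -8 (attained at k = 0)
  C[1][0] = min over k of (A[1][0] + B[0][0] = 10 + 7 = 17, A[1][1] + B[1][0] = 3 + 6 = 9, A[1][2] + B[2][0] = 2 + 8 = 10) = 9 (attained at k = 1)
  C[1][1] = min over k of (A[1][0] + B[0][1] = 10 + 3 = 13, A[1][1] + B[1][1] = 3 + -4 = -1, A[1][2] + B[2][1] = 2 + -5 = -3) = -3 (attained at k = 2)
  C[1][2] = min over k of (A[1][0] + B[0][2] = 10 + -3 = 7, A[1][1] + B[1][2] = 3 + -1 = 2, A[1][2] + B[2][2] = 2 + 3 = 5) = 2 (attained at k = 1)
  C[2][0] = min over k of (A[2][0] + B[0][0] = -2 + 7 = 5, A[2][1] + B[1][0] = 10 + 6 = 16, A[2][2] + B[2][0] = 7 + 8 = 15) = 5 (attained at k = 0)
  C[2][1] = min over k of (A[2][0] + B[0][1] = -2 + 3 = 1, A[2][1] + B[1][1] = 10 + -4 = 6, A[2][2] + B[2][1] = 7 + -5 = 2) = 1 (attained at k = 0)
  C[2][2] = min over k of (A[2][0] + B[0][2] = -2 + -3 = -5, A[2][1] + B[1][2] = 10 + -1 = 9, A[2][2] + B[2][2] = 7 + 3 = 10) = -5 (attained at k = 0)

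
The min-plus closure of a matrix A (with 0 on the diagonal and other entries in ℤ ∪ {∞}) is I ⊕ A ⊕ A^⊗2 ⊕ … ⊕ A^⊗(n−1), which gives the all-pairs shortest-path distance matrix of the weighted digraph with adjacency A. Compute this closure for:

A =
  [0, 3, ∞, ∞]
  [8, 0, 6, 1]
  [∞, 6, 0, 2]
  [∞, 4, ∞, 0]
Closure =
  [0, 3, 9, 4]
  [8, 0, 6, 1]
  [14, 6, 0, 2]
  [12, 4, 10, 0]

This is the Floyd-Warshall all-pairs shortest-path computation. For each intermediate vertex k = 0, 1, …, 3, update dist[i][j] ← min(dist[i][j], dist[i][k] + dist[k][j]). The final matrix gives, for each (i, j), the minimum total weight of any directed path from i to j (possibly empty when i = j).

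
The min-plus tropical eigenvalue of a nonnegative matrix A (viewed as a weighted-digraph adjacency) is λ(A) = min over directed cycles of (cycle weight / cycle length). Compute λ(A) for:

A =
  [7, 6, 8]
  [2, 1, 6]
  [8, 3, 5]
λ(A) = 1

Enumerate directed cycles and compute their means (weight / length). Sample:
  cycle 0 → 0: weight = 7, length = 1, mean = 7/1 ≈ 7.000
  cycle 1 → 1: weight = 1, length = 1, mean = 1/1 ≈ 1.000
  cycle 2 → 2: weight = 5, length = 1, mean = 5/1 ≈ 5.000
  cycle 0 → 1 → 0: weight = 8, length = 2, mean = 8/2 ≈ 4.000
  cycle 0 → 2 → 0: weight = 16, length = 2, mean = 16/2 ≈ 8.000
  cycle 1 → 0 → 1: weight = 8, length = 2, mean = 8/2 ≈ 4.000
Minimum mean = 1.000, attained e.g. along the cycle 1 → 1 with weight 1 and length 1. So λ(A) = 1/1 = 1.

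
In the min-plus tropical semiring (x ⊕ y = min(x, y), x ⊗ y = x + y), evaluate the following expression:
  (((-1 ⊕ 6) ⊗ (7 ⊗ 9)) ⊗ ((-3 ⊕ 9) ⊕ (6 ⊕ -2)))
(((-1 ⊕ 6) ⊗ (7 ⊗ 9)) ⊗ ((-3 ⊕ 9) ⊕ (6 ⊕ -2))) = 12

Expand innermost to outermost. Recall ⊕ takes the minimum of its arguments and ⊗ takes their sum. Working out the expression (((-1 ⊕ 6) ⊗ (7 ⊗ 9)) ⊗ ((-3 ⊕ 9) ⊕ (6 ⊕ -2))) gives 12.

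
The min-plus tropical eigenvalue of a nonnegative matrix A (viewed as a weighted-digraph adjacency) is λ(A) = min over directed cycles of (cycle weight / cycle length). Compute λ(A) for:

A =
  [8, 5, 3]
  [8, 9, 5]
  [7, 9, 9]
λ(A) = 5

Enumerate directed cycles and compute their means (weight / length). Sample:
  cycle 0 → 0: weight = 8, length = 1, mean = 8/1 ≈ 8.000
  cycle 1 → 1: weight = 9, length = 1, mean = 9/1 ≈ 9.000
  cycle 2 → 2: weight = 9, length = 1, mean = 9/1 ≈ 9.000
  cycle 0 → 1 → 0: weight = 13, length = 2, mean = 13/2 ≈ 6.500
  cycle 0 → 2 → 0: weight = 10, length = 2, mean = 10/2 ≈ 5.000
  cycle 1 → 0 → 1: weight = 13, length = 2, mean = 13/2 ≈ 6.500
Minimum mean = 5.000, attained e.g. along the cycle 0 → 2 → 0 with weight 10 and length 2. So λ(A) = 10/2 = 5.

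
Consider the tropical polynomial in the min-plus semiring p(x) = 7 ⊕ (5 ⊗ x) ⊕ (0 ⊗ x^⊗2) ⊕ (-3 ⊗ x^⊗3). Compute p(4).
p(4) = 7

A tropical monomial a ⊗ x^⊗i evaluates to a + i · x. Evaluating each term at x = 4:
  Term 0 contributes 7 + 0 · 4 = 7
  Term 1 contributes 5 + 1 · 4 = 9
  Term 2 contributes 0 + 2 · 4 = 8
  Term 3 contributes -3 + 3 · 4 = 9
p(4) = ⊕ of these = min[7, 9, 8, 9] = 7.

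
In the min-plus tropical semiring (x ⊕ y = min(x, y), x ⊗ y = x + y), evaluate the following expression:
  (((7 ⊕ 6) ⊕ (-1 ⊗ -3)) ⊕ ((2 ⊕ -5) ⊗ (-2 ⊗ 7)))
(((7 ⊕ 6) ⊕ (-1 ⊗ -3)) ⊕ ((2 ⊕ -5) ⊗ (-2 ⊗ 7))) = -4

Expand innermost to outermost. Recall ⊕ takes the minimum of its arguments and ⊗ takes their sum. Working out the expression (((7 ⊕ 6) ⊕ (-1 ⊗ -3)) ⊕ ((2 ⊕ -5) ⊗ (-2 ⊗ 7))) gives -4.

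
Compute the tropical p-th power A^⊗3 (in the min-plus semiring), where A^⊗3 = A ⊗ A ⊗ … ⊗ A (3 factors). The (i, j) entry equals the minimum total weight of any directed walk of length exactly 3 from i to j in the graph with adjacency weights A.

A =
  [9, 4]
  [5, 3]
A^⊗3 =
  [12, 10]
  [11, 9]

Each entry (A^⊗3)_ij equals the minimum over all length-3 walks i = v_0 → v_1 → … → v_3 = j of Σ_t A[v_t][v_{t+1}]. For example, for (i, j) = (0, 1) we minimise over 4 possible intermediate vertex sequences; the minimum is 10, attained along the walk 0 → 1 → 1 → 1.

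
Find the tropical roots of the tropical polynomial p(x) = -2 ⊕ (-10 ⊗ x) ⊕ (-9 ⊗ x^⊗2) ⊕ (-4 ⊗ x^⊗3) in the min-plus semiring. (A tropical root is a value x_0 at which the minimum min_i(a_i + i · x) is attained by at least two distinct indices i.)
Roots: {-5, -1, 8}

Each tropical root is a break point of the lower envelope of the lines y = a_i + i · x (there are 4 lines, with slopes 0, 1, ..., 3). Only the lines that attain the minimum somewhere contribute to roots; other lines are dominated. Here the surviving (envelope) indices are i = 3, i = 2, i = 1, i = 0.
Intersections between consecutive envelope lines give the roots: for adjacent envelope indices i < j the intersection is x = (a_i − a_j) / (j − i). Reading off the sorted break points: {-5, -1, 8}.
Verification: at each break x_0, at least two indices attain the minimum of min_i(a_i + i · x_0).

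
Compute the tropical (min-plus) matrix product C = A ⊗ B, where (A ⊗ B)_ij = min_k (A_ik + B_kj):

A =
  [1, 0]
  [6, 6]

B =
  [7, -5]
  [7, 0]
A ⊗ B =
  [7, -4]
  [13, 1]

Apply the min-plus product entry-by-entry:
  C[0][0] = min over k of (A[0][0] + B[0][0] = 1 + 7 = 8, A[0][1] + B[1][0] = 0 + 7 = 7) = 7 (attained at k = 1)
  C[0][1] = min over k of (A[0][0] + B[0][1] = 1 + -5 = -4, A[0][1] + B[1][1] = 0 + 0 = 0) = -4 (attained at k = 0)
  C[1][0] = min over k of (A[1][0] + B[0][0] = 6 + 7 = 13, A[1][1] + B[1][0] = 6 + 7 = 13) = 13 (attained at k = 0)
  C[1][1] = min over k of (A[1][0] + B[0][1] = 6 + -5 = 1, A[1][1] + B[1][1] = 6 + 0 = 6) = 1 (attained at k = 0)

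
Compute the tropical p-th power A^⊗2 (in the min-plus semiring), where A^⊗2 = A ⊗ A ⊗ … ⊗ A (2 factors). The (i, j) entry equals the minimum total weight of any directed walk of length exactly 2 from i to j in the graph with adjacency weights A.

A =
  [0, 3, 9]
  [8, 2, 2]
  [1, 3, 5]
A^⊗2 =
  [0, 3, 5]
  [3, 4, 4]
  [1, 4, 5]

Each entry (A^⊗2)_ij equals the minimum over all length-2 walks i = v_0 → v_1 → … → v_2 = j of Σ_t A[v_t][v_{t+1}]. For example, for (i, j) = (0, 2) we minimise over 3 possible intermediate vertex sequences; the minimum is 5, attained along the walk 0 → 1 → 2.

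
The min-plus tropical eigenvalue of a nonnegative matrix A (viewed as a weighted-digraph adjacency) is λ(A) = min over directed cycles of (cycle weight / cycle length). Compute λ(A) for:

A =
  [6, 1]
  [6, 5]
λ(A) = 7/2

Enumerate directed cycles and compute their means (weight / length). Sample:
  cycle 0 → 0: weight = 6, length = 1, mean = 6/1 ≈ 6.000
  cycle 1 → 1: weight = 5, length = 1, mean = 5/1 ≈ 5.000
  cycle 0 → 1 → 0: weight = 7, length = 2, mean = 7/2 ≈ 3.500
  cycle 1 → 0 → 1: weight = 7, length = 2, mean = 7/2 ≈ 3.500
Minimum mean = 3.500, attained e.g. along the cycle 0 → 1 → 0 with weight 7 and length 2. So λ(A) = 7/2 = 7/2.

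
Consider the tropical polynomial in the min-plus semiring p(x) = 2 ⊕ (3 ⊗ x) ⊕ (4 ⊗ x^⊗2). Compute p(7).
p(7) = 2

A tropical monomial a ⊗ x^⊗i evaluates to a + i · x. Evaluating each term at x = 7:
  Term 0 contributes 2 + 0 · 7 = 2
  Term 1 contributes 3 + 1 · 7 = 10
  Term 2 contributes 4 + 2 · 7 = 18
p(7) = ⊕ of these = min[2, 10, 18] = 2.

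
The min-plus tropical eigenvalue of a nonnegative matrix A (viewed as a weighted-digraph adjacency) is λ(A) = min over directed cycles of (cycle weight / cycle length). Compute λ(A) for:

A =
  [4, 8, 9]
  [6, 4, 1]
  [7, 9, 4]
λ(A) = 4

Enumerate directed cycles and compute their means (weight / length). Sample:
  cycle 0 → 0: weight = 4, length = 1, mean = 4/1 ≈ 4.000
  cycle 1 → 1: weight = 4, length = 1, mean = 4/1 ≈ 4.000
  cycle 2 → 2: weight = 4, length = 1, mean = 4/1 ≈ 4.000
  cycle 0 → 1 → 0: weight = 14, length = 2, mean = 14/2 ≈ 7.000
  cycle 0 → 2 → 0: weight = 16, length = 2, mean = 16/2 ≈ 8.000
  cycle 1 → 0 → 1: weight = 14, length = 2, mean = 14/2 ≈ 7.000
Minimum mean = 4.000, attained e.g. along the cycle 0 → 0 with weight 4 and length 1. So λ(A) = 4/1 = 4.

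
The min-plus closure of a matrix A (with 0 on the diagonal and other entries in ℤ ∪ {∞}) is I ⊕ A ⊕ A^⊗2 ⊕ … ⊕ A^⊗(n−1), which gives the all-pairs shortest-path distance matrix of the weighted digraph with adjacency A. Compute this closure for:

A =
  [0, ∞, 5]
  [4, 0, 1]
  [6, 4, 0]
Closure =
  [0, 9, 5]
  [4, 0, 1]
  [6, 4, 0]

This is the Floyd-Warshall all-pairs shortest-path computation. For each intermediate vertex k = 0, 1, …, 2, update dist[i][j] ← min(dist[i][j], dist[i][k] + dist[k][j]). The final matrix gives, for each (i, j), the minimum total weight of any directed path from i to j (possibly empty when i = j).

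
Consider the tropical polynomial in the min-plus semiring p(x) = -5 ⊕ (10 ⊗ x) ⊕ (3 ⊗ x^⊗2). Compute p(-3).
p(-3) = -5

A tropical monomial a ⊗ x^⊗i evaluates to a + i · x. Evaluating each term at x = -3:
  Term 0 contributes -5 + 0 · -3 = -5
  Term 1 contributes 10 + 1 · -3 = 7
  Term 2 contributes 3 + 2 · -3 = -3
p(-3) = ⊕ of these = min[-5, 7, -3] = -5.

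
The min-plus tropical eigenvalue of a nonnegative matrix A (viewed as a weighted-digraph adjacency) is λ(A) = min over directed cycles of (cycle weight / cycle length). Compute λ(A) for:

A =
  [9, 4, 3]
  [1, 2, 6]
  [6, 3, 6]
λ(A) = 2

Enumerate directed cycles and compute their means (weight / length). Sample:
  cycle 0 → 0: weight = 9, length = 1, mean = 9/1 ≈ 9.000
  cycle 1 → 1: weight = 2, length = 1, mean = 2/1 ≈ 2.000
  cycle 2 → 2: weight = 6, length = 1, mean = 6/1 ≈ 6.000
  cycle 0 → 1 → 0: weight = 5, length = 2, mean = 5/2 ≈ 2.500
  cycle 0 → 2 → 0: weight = 9, length = 2, mean = 9/2 ≈ 4.500
  cycle 1 → 0 → 1: weight = 5, length = 2, mean = 5/2 ≈ 2.500
Minimum mean = 2.000, attained e.g. along the cycle 1 → 1 with weight 2 and length 1. So λ(A) = 2/1 = 2.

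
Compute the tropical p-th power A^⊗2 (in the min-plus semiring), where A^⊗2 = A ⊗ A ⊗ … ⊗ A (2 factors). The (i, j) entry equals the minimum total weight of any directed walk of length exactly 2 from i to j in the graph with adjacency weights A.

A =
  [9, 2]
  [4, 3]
A^⊗2 =
  [6, 5]
  [7, 6]

Each entry (A^⊗2)_ij equals the minimum over all length-2 walks i = v_0 → v_1 → … → v_2 = j of Σ_t A[v_t][v_{t+1}]. For example, for (i, j) = (0, 1) we minimise over 2 possible intermediate vertex sequences; the minimum is 5, attained along the walk 0 → 1 → 1.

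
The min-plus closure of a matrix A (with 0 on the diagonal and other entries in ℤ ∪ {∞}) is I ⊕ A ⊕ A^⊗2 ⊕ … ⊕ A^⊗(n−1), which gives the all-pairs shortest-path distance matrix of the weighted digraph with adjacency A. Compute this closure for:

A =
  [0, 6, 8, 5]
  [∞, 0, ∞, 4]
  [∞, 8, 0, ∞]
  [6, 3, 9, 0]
Closure =
  [0, 6, 8, 5]
  [10, 0, 13, 4]
  [18, 8, 0, 12]
  [6, 3, 9, 0]

This is the Floyd-Warshall all-pairs shortest-path computation. For each intermediate vertex k = 0, 1, …, 3, update dist[i][j] ← min(dist[i][j], dist[i][k] + dist[k][j]). The final matrix gives, for each (i, j), the minimum total weight of any directed path from i to j (possibly empty when i = j).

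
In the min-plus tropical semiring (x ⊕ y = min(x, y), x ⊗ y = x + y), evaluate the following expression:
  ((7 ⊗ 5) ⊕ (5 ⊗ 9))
((7 ⊗ 5) ⊕ (5 ⊗ 9)) = 12

Expand innermost to outermost. Recall ⊕ takes the minimum of its arguments and ⊗ takes their sum. Working out the expression ((7 ⊗ 5) ⊕ (5 ⊗ 9)) gives 12.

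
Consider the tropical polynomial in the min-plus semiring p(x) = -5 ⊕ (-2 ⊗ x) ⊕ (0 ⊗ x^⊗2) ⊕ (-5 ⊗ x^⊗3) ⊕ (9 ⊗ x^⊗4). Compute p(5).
p(5) = -5

A tropical monomial a ⊗ x^⊗i evaluates to a + i · x. Evaluating each term at x = 5:
  Term 0 contributes -5 + 0 · 5 = -5
  Term 1 contributes -2 + 1 · 5 = 3
  Term 2 contributes 0 + 2 · 5 = 10
  Term 3 contributes -5 + 3 · 5 = 10
  Term 4 contributes 9 + 4 · 5 = 29
p(5) = ⊕ of these = min[-5, 3, 10, 10, 29] = -5.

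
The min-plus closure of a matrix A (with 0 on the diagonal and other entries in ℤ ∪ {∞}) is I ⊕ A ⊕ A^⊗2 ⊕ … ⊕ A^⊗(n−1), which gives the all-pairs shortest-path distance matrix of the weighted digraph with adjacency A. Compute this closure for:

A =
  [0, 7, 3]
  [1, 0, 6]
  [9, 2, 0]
Closure =
  [0, 5, 3]
  [1, 0, 4]
  [3, 2, 0]

This is the Floyd-Warshall all-pairs shortest-path computation. For each intermediate vertex k = 0, 1, …, 2, update dist[i][j] ← min(dist[i][j], dist[i][k] + dist[k][j]). The final matrix gives, for each (i, j), the minimum total weight of any directed path from i to j (possibly empty when i = j).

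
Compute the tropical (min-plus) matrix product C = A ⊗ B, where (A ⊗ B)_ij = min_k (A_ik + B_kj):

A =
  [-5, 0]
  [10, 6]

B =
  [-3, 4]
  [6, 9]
A ⊗ B =
  [-8, -1]
  [7, 14]

Apply the min-plus product entry-by-entry:
  C[0][0] = min over k of (A[0][0] + B[0][0] = -5 + -3 = -8, A[0][1] + B[1][0] = 0 + 6 = 6) = -8 (attained at k = 0)
  C[0][1] = min over k of (A[0][0] + B[0][1] = -5 + 4 = -1, A[0][1] + B[1][1] = 0 + 9 = 9) = -1 (attained at k = 0)
  C[1][0] = min over k of (A[1][0] + B[0][0] = 10 + -3 = 7, A[1][1] + B[1][0] = 6 + 6 = 12) = 7 (attained at k = 0)
  C[1][1] = min over k of (A[1][0] + B[0][1] = 10 + 4 = 14, A[1][1] + B[1][1] = 6 + 9 = 15) = 14 (attained at k = 0)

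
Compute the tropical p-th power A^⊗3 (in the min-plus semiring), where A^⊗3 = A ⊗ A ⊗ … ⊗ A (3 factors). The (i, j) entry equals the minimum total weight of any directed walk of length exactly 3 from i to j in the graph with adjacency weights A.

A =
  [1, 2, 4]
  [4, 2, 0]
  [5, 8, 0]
A^⊗3 =
  [3, 4, 2]
  [5, 6, 0]
  [5, 7, 0]

Each entry (A^⊗3)_ij equals the minimum over all length-3 walks i = v_0 → v_1 → … → v_3 = j of Σ_t A[v_t][v_{t+1}]. For example, for (i, j) = (0, 2) we minimise over 9 possible intermediate vertex sequences; the minimum is 2, attained along the walk 0 → 1 → 2 → 2.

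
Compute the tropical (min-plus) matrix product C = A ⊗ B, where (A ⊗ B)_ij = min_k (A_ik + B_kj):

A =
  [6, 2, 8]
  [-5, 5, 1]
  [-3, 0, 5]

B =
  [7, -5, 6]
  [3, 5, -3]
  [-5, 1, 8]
A ⊗ B =
  [3, 1, -1]
  [-4, -10, 1]
  [0, -8, -3]

Apply the min-plus product entry-by-entry:
  C[0][0] = min over k of (A[0][0] + B[0][0] = 6 + 7 = 13, A[0][1] + B[1][0] = 2 + 3 = 5, A[0][2] + B[2][0] = 8 + -5 = 3) = 3 (attained at k = 2)
  C[0][1] = min over k of (A[0][0] + B[0][1] = 6 + -5 = 1, A[0][1] + B[1][1] = 2 + 5 = 7, A[0][2] + B[2][1] = 8 + 1 = 9) = 1 (attained at k = 0)
  C[0][2] = min over k of (A[0][0] + B[0][2] = 6 + 6 = 12, A[0][1] + B[1][2] = 2 + -3 = -1, A[0][2] + B[2][2] = 8 + 8 = 16) = -1 (attained at k = 1)
  C[1][0] = min over k of (A[1][0] + B[0][0] = -5 + 7 = 2, A[1][1] + B[1][0] = 5 + 3 = 8, A[1][2] + B[2][0] = 1 + -5 = -4) = -4 (attained at k = 2)
  C[1][1] = min over k of (A[1][0] + B[0][1] = -5 + -5 = -10, A[1][1] + B[1][1] = 5 + 5 = 10, A[1][2] + B[2][1] = 1 + 1 = 2) = -10 (attained at k = 0)
  C[1][2] = min over k of (A[1][0] + B[0][2] = -5 + 6 = 1, A[1][1] + B[1][2] = 5 + -3 = 2, A[1][2] + B[2][2] = 1 + 8 = 9) = 1 (attained at k = 0)
  C[2][0] = min over k of (A[2][0] + B[0][0] = -3 + 7 = 4, A[2][1] + B[1][0] = 0 + 3 = 3, A[2][2] + B[2][0] = 5 + -5 = 0) = 0 (attained at k = 2)
  C[2][1] = min over k of (A[2][0] + B[0][1] = -3 + -5 = -8, A[2][1] + B[1][1] = 0 + 5 = 5, A[2][2] + B[2][1] = 5 + 1 = 6) = -8 (attained at k = 0)
  C[2][2] = min over k of (A[2][0] + B[0][2] = -3 + 6 = 3, A[2][1] + B[1][2] = 0 + -3 = -3, A[2][2] + B[2][2] = 5 + 8 = 13) = -3 (attained at k = 1)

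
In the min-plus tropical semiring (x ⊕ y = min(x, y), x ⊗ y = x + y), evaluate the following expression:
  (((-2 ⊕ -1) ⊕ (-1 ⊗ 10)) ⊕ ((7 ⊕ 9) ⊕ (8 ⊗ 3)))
(((-2 ⊕ -1) ⊕ (-1 ⊗ 10)) ⊕ ((7 ⊕ 9) ⊕ (8 ⊗ 3))) = -2

Expand innermost to outermost. Recall ⊕ takes the minimum of its arguments and ⊗ takes their sum. Working out the expression (((-2 ⊕ -1) ⊕ (-1 ⊗ 10)) ⊕ ((7 ⊕ 9) ⊕ (8 ⊗ 3))) gives -2.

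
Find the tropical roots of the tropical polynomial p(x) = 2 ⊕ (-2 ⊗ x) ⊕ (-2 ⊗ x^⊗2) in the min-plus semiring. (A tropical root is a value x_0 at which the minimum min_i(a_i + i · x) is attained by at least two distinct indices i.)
Roots: {0, 4}

Each tropical root is a break point of the lower envelope of the lines y = a_i + i · x (there are 3 lines, with slopes 0, 1, ..., 2). Only the lines that attain the minimum somewhere contribute to roots; other lines are dominated. Here the surviving (envelope) indices are i = 2, i = 1, i = 0.
Intersections between consecutive envelope lines give the roots: for adjacent envelope indices i < j the intersection is x = (a_i − a_j) / (j − i). Reading off the sorted break points: {0, 4}.
Verification: at each break x_0, at least two indices attain the minimum of min_i(a_i + i · x_0).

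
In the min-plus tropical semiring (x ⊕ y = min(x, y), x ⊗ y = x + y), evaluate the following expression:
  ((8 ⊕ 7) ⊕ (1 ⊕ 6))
((8 ⊕ 7) ⊕ (1 ⊕ 6)) = 1

Expand innermost to outermost. Recall ⊕ takes the minimum of its arguments and ⊗ takes their sum. Working out the expression ((8 ⊕ 7) ⊕ (1 ⊕ 6)) gives 1.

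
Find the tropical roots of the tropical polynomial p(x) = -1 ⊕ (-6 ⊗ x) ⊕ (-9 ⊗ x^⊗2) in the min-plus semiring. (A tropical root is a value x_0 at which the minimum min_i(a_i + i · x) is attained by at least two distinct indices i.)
Roots: {3, 5}

Each tropical root is a break point of the lower envelope of the lines y = a_i + i · x (there are 3 lines, with slopes 0, 1, ..., 2). Only the lines that attain the minimum somewhere contribute to roots; other lines are dominated. Here the surviving (envelope) indices are i = 2, i = 1, i = 0.
Intersections between consecutive envelope lines give the roots: for adjacent envelope indices i < j the intersection is x = (a_i − a_j) / (j − i). Reading off the sorted break points: {3, 5}.
Verification: at each break x_0, at least two indices attain the minimum of min_i(a_i + i · x_0).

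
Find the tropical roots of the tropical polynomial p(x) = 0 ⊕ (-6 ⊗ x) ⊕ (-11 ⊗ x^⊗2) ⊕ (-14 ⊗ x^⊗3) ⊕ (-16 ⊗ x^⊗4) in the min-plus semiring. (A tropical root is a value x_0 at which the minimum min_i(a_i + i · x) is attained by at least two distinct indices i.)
Roots: {2, 3, 5, 6}

Each tropical root is a break point of the lower envelope of the lines y = a_i + i · x (there are 5 lines, with slopes 0, 1, ..., 4). Only the lines that attain the minimum somewhere contribute to roots; other lines are dominated. Here the surviving (envelope) indices are i = 4, i = 3, i = 2, i = 1, i = 0.
Intersections between consecutive envelope lines give the roots: for adjacent envelope indices i < j the intersection is x = (a_i − a_j) / (j − i). Reading off the sorted break points: {2, 3, 5, 6}.
Verification: at each break x_0, at least two indices attain the minimum of min_i(a_i + i · x_0).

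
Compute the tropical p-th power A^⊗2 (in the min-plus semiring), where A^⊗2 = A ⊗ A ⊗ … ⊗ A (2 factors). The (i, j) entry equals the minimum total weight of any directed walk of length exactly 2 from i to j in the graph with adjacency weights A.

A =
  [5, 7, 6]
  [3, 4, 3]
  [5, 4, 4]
A^⊗2 =
  [10, 10, 10]
  [7, 7, 7]
  [7, 8, 7]

Each entry (A^⊗2)_ij equals the minimum over all length-2 walks i = v_0 → v_1 → … → v_2 = j of Σ_t A[v_t][v_{t+1}]. For example, for (i, j) = (0, 2) we minimise over 3 possible intermediate vertex sequences; the minimum is 10, attained along the walk 0 → 1 → 2.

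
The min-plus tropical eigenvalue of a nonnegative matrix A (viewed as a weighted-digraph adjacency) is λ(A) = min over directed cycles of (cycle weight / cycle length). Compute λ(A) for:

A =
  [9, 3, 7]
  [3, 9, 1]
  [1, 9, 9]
λ(A) = 5/3

Enumerate directed cycles and compute their means (weight / length). Sample:
  cycle 0 → 0: weight = 9, length = 1, mean = 9/1 ≈ 9.000
  cycle 1 → 1: weight = 9, length = 1, mean = 9/1 ≈ 9.000
  cycle 2 → 2: weight = 9, length = 1, mean = 9/1 ≈ 9.000
  cycle 0 → 1 → 0: weight = 6, length = 2, mean = 6/2 ≈ 3.000
  cycle 0 → 2 → 0: weight = 8, length = 2, mean = 8/2 ≈ 4.000
  cycle 1 → 0 → 1: weight = 6, length = 2, mean = 6/2 ≈ 3.000
Minimum mean = 1.667, attained e.g. along the cycle 0 → 1 → 2 → 0 with weight 5 and length 3. So λ(A) = 5/3 = 5/3.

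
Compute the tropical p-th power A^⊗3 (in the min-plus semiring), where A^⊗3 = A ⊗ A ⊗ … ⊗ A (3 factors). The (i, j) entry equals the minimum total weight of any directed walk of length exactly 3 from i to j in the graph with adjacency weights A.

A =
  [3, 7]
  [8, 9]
A^⊗3 =
  [9, 13]
  [14, 18]

Each entry (A^⊗3)_ij equals the minimum over all length-3 walks i = v_0 → v_1 → … → v_3 = j of Σ_t A[v_t][v_{t+1}]. For example, for (i, j) = (0, 1) we minimise over 4 possible intermediate vertex sequences; the minimum is 13, attained along the walk 0 → 0 → 0 → 1.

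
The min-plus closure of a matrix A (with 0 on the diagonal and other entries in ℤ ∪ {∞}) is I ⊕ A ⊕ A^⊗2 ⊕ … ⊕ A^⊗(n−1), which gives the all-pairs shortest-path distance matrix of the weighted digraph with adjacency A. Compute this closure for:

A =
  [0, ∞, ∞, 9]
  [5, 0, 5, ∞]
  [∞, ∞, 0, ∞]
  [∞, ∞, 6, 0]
Closure =
  [0, ∞, 15, 9]
  [5, 0, 5, 14]
  [∞, ∞, 0, ∞]
  [∞, ∞, 6, 0]

This is the Floyd-Warshall all-pairs shortest-path computation. For each intermediate vertex k = 0, 1, …, 3, update dist[i][j] ← min(dist[i][j], dist[i][k] + dist[k][j]). The final matrix gives, for each (i, j), the minimum total weight of any directed path from i to j (possibly empty when i = j).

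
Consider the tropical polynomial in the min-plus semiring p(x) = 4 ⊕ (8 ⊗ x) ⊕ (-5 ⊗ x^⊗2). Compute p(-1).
p(-1) = -7

A tropical monomial a ⊗ x^⊗i evaluates to a + i · x. Evaluating each term at x = -1:
  Term 0 contributes 4 + 0 · -1 = 4
  Term 1 contributes 8 + 1 · -1 = 7
  Term 2 contributes -5 + 2 · -1 = -7
p(-1) = ⊕ of these = min[4, 7, -7] = -7.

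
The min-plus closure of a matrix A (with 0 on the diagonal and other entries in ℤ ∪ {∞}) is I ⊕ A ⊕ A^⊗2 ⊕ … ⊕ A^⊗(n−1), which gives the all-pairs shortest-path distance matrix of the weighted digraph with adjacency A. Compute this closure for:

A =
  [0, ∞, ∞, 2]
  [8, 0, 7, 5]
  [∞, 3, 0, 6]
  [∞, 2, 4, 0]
Closure =
  [0, 4, 6, 2]
  [8, 0, 7, 5]
  [11, 3, 0, 6]
  [10, 2, 4, 0]

This is the Floyd-Warshall all-pairs shortest-path computation. For each intermediate vertex k = 0, 1, …, 3, update dist[i][j] ← min(dist[i][j], dist[i][k] + dist[k][j]). The final matrix gives, for each (i, j), the minimum total weight of any directed path from i to j (possibly empty when i = j).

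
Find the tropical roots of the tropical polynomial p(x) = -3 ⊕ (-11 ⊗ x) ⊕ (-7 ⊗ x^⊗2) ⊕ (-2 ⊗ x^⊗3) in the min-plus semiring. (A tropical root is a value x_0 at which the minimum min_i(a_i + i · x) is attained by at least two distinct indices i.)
Roots: {-5, -4, 8}

Each tropical root is a break point of the lower envelope of the lines y = a_i + i · x (there are 4 lines, with slopes 0, 1, ..., 3). Only the lines that attain the minimum somewhere contribute to roots; other lines are dominated. Here the surviving (envelope) indices are i = 3, i = 2, i = 1, i = 0.
Intersections between consecutive envelope lines give the roots: for adjacent envelope indices i < j the intersection is x = (a_i − a_j) / (j − i). Reading off the sorted break points: {-5, -4, 8}.
Verification: at each break x_0, at least two indices attain the minimum of min_i(a_i + i · x_0).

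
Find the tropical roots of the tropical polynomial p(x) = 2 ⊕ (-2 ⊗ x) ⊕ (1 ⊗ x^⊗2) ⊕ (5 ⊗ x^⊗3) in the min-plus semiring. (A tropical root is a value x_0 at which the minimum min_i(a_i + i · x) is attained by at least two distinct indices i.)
Roots: {-4, -3, 4}

Each tropical root is a break point of the lower envelope of the lines y = a_i + i · x (there are 4 lines, with slopes 0, 1, ..., 3). Only the lines that attain the minimum somewhere contribute to roots; other lines are dominated. Here the surviving (envelope) indices are i = 3, i = 2, i = 1, i = 0.
Intersections between consecutive envelope lines give the roots: for adjacent envelope indices i < j the intersection is x = (a_i − a_j) / (j − i). Reading off the sorted break points: {-4, -3, 4}.
Verification: at each break x_0, at least two indices attain the minimum of min_i(a_i + i · x_0).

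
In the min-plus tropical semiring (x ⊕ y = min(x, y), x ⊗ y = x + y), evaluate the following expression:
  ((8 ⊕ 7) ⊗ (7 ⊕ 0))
((8 ⊕ 7) ⊗ (7 ⊕ 0)) = 7

Expand innermost to outermost. Recall ⊕ takes the minimum of its arguments and ⊗ takes their sum. Working out the expression ((8 ⊕ 7) ⊗ (7 ⊕ 0)) gives 7.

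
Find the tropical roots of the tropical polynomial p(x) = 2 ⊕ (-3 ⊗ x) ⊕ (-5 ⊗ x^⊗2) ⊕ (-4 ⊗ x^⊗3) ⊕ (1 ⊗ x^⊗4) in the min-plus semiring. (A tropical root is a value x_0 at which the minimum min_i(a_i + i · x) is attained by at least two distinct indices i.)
Roots: {-5, -1, 2, 5}

Each tropical root is a break point of the lower envelope of the lines y = a_i + i · x (there are 5 lines, with slopes 0, 1, ..., 4). Only the lines that attain the minimum somewhere contribute to roots; other lines are dominated. Here the surviving (envelope) indices are i = 4, i = 3, i = 2, i = 1, i = 0.
Intersections between consecutive envelope lines give the roots: for adjacent envelope indices i < j the intersection is x = (a_i − a_j) / (j − i). Reading off the sorted break points: {-5, -1, 2, 5}.
Verification: at each break x_0, at least two indices attain the minimum of min_i(a_i + i · x_0).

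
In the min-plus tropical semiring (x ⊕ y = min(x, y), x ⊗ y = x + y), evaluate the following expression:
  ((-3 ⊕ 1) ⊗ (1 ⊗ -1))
((-3 ⊕ 1) ⊗ (1 ⊗ -1)) = -3

Expand innermost to outermost. Recall ⊕ takes the minimum of its arguments and ⊗ takes their sum. Working out the expression ((-3 ⊕ 1) ⊗ (1 ⊗ -1)) gives -3.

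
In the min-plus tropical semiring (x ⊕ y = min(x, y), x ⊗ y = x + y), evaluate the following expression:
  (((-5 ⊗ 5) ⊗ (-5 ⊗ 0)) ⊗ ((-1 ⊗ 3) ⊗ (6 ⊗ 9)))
(((-5 ⊗ 5) ⊗ (-5 ⊗ 0)) ⊗ ((-1 ⊗ 3) ⊗ (6 ⊗ 9))) = 12

Expand innermost to outermost. Recall ⊕ takes the minimum of its arguments and ⊗ takes their sum. Working out the expression (((-5 ⊗ 5) ⊗ (-5 ⊗ 0)) ⊗ ((-1 ⊗ 3) ⊗ (6 ⊗ 9))) gives 12.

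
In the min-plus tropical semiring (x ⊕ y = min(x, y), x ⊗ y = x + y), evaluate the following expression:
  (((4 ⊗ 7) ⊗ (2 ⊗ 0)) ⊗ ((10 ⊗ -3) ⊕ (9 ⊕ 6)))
(((4 ⊗ 7) ⊗ (2 ⊗ 0)) ⊗ ((10 ⊗ -3) ⊕ (9 ⊕ 6))) = 19

Expand innermost to outermost. Recall ⊕ takes the minimum of its arguments and ⊗ takes their sum. Working out the expression (((4 ⊗ 7) ⊗ (2 ⊗ 0)) ⊗ ((10 ⊗ -3) ⊕ (9 ⊕ 6))) gives 19.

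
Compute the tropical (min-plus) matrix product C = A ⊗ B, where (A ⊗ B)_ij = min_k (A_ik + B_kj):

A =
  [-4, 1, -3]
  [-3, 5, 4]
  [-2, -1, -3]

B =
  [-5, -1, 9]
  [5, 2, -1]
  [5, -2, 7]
A ⊗ B =
  [-9, -5, 0]
  [-8, -4, 4]
  [-7, -5, -2]

Apply the min-plus product entry-by-entry:
  C[0][0] = min over k of (A[0][0] + B[0][0] = -4 + -5 = -9, A[0][1] + B[1][0] = 1 + 5 = 6, A[0][2] + B[2][0] = -3 + 5 = 2) = -9 (attained at k = 0)
  C[0][1] = min over k of (A[0][0] + B[0][1] = -4 + -1 = -5, A[0][1] + B[1][1] = 1 + 2 = 3, A[0][2] + B[2][1] = -3 + -2 = -5) = -5 (attained at k = 0)
  C[0][2] = min over k of (A[0][0] + B[0][2] = -4 + 9 = 5, A[0][1] + B[1][2] = 1 + -1 = 0, A[0][2] + B[2][2] = -3 + 7 = 4) = 0 (attained at k = 1)
  C[1][0] = min over k of (A[1][0] + B[0][0] = -3 + -5 = -8, A[1][1] + B[1][0] = 5 + 5 = 10, A[1][2] + B[2][0] = 4 + 5 = 9) = -8 (attained at k = 0)
  C[1][1] = min over k of (A[1][0] + B[0][1] = -3 + -1 = -4, A[1][1] + B[1][1] = 5 + 2 = 7, A[1][2] + B[2][1] = 4 + -2 = 2) = -4 (attained at k = 0)
  C[1][2] = min over k of (A[1][0] + B[0][2] = -3 + 9 = 6, A[1][1] + B[1][2] = 5 + -1 = 4, A[1][2] + B[2][2] = 4 + 7 = 11) = 4 (attained at k = 1)
  C[2][0] = min over k of (A[2][0] + B[0][0] = -2 + -5 = -7, A[2][1] + B[1][0] = -1 + 5 = 4, A[2][2] + B[2][0] = -3 + 5 = 2) = -7 (attained at k = 0)
  C[2][1] = min over k of (A[2][0] + B[0][1] = -2 + -1 = -3, A[2][1] + B[1][1] = -1 + 2 = 1, A[2][2] + B[2][1] = -3 + -2 = -5) = -5 (attained at k = 2)
  C[2][2] = min over k of (A[2][0] + B[0][2] = -2 + 9 = 7, A[2][1] + B[1][2] = -1 + -1 = -2, A[2][2] + B[2][2] = -3 + 7 = 4) = -2 (attained at k = 1)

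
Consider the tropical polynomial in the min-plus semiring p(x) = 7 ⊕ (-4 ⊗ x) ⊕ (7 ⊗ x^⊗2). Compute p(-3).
p(-3) = -7

A tropical monomial a ⊗ x^⊗i evaluates to a + i · x. Evaluating each term at x = -3:
  Term 0 contributes 7 + 0 · -3 = 7
  Term 1 contributes -4 + 1 · -3 = -7
  Term 2 contributes 7 + 2 · -3 = 1
p(-3) = ⊕ of these = min[7, -7, 1] = -7.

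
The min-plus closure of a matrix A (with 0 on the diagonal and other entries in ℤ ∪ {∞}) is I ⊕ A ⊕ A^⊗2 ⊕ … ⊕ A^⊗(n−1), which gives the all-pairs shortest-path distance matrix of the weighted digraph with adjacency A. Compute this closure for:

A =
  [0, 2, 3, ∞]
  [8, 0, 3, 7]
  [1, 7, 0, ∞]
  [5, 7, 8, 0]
Closure =
  [0, 2, 3, 9]
  [4, 0, 3, 7]
  [1, 3, 0, 10]
  [5, 7, 8, 0]

This is the Floyd-Warshall all-pairs shortest-path computation. For each intermediate vertex k = 0, 1, …, 3, update dist[i][j] ← min(dist[i][j], dist[i][k] + dist[k][j]). The final matrix gives, for each (i, j), the minimum total weight of any directed path from i to j (possibly empty when i = j).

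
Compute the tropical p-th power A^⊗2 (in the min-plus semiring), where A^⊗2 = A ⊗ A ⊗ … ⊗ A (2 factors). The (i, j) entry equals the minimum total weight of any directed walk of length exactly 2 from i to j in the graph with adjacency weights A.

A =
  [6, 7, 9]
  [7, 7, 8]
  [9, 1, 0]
A^⊗2 =
  [12, 10, 9]
  [13, 9, 8]
  [8, 1, 0]

Each entry (A^⊗2)_ij equals the minimum over all length-2 walks i = v_0 → v_1 → … → v_2 = j of Σ_t A[v_t][v_{t+1}]. For example, for (i, j) = (0, 2) we minimise over 3 possible intermediate vertex sequences; the minimum is 9, attained along the walk 0 → 2 → 2.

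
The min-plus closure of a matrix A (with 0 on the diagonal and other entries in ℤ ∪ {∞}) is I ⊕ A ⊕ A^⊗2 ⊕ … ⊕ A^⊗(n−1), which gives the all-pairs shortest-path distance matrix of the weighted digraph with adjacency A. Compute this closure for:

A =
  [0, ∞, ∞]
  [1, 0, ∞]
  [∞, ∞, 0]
Closure =
  [0, ∞, ∞]
  [1, 0, ∞]
  [∞, ∞, 0]

This is the Floyd-Warshall all-pairs shortest-path computation. For each intermediate vertex k = 0, 1, …, 2, update dist[i][j] ← min(dist[i][j], dist[i][k] + dist[k][j]). The final matrix gives, for each (i, j), the minimum total weight of any directed path from i to j (possibly empty when i = j).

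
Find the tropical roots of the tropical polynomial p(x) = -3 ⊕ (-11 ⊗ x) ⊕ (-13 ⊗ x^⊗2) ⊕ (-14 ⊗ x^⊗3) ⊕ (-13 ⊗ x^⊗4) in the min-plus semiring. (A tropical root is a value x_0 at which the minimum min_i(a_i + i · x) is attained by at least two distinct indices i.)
Roots: {-1, 1, 2, 8}

Each tropical root is a break point of the lower envelope of the lines y = a_i + i · x (there are 5 lines, with slopes 0, 1, ..., 4). Only the lines that attain the minimum somewhere contribute to roots; other lines are dominated. Here the surviving (envelope) indices are i = 4, i = 3, i = 2, i = 1, i = 0.
Intersections between consecutive envelope lines give the roots: for adjacent envelope indices i < j the intersection is x = (a_i − a_j) / (j − i). Reading off the sorted break points: {-1, 1, 2, 8}.
Verification: at each break x_0, at least two indices attain the minimum of min_i(a_i + i · x_0).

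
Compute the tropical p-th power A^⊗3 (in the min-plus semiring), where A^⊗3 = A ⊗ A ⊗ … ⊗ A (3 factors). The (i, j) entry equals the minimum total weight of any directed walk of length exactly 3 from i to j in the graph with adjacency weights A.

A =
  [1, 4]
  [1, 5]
A^⊗3 =
  [3, 6]
  [3, 6]

Each entry (A^⊗3)_ij equals the minimum over all length-3 walks i = v_0 → v_1 → … → v_3 = j of Σ_t A[v_t][v_{t+1}]. For example, for (i, j) = (0, 1) we minimise over 4 possible intermediate vertex sequences; the minimum is 6, attained along the walk 0 → 0 → 0 → 1.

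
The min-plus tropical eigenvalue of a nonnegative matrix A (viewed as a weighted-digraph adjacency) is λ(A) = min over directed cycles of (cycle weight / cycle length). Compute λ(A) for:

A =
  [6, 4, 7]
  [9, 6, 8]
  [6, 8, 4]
λ(A) = 4

Enumerate directed cycles and compute their means (weight / length). Sample:
  cycle 0 → 0: weight = 6, length = 1, mean = 6/1 ≈ 6.000
  cycle 1 → 1: weight = 6, length = 1, mean = 6/1 ≈ 6.000
  cycle 2 → 2: weight = 4, length = 1, mean = 4/1 ≈ 4.000
  cycle 0 → 1 → 0: weight = 13, length = 2, mean = 13/2 ≈ 6.500
  cycle 0 → 2 → 0: weight = 13, length = 2, mean = 13/2 ≈ 6.500
  cycle 1 → 0 → 1: weight = 13, length = 2, mean = 13/2 ≈ 6.500
Minimum mean = 4.000, attained e.g. along the cycle 2 → 2 with weight 4 and length 1. So λ(A) = 4/1 = 4.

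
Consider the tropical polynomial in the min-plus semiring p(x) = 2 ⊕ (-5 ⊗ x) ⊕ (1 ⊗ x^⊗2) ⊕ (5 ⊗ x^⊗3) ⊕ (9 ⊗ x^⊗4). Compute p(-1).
p(-1) = -6

A tropical monomial a ⊗ x^⊗i evaluates to a + i · x. Evaluating each term at x = -1:
  Term 0 contributes 2 + 0 · -1 = 2
  Term 1 contributes -5 + 1 · -1 = -6
  Term 2 contributes 1 + 2 · -1 = -1
  Term 3 contributes 5 + 3 · -1 = 2
  Term 4 contributes 9 + 4 · -1 = 5
p(-1) = ⊕ of these = min[2, -6, -1, 2, 5] = -6.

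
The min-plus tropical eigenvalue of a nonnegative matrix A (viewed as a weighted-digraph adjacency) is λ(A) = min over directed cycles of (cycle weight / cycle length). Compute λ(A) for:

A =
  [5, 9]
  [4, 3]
λ(A) = 3

Enumerate directed cycles and compute their means (weight / length). Sample:
  cycle 0 → 0: weight = 5, length = 1, mean = 5/1 ≈ 5.000
  cycle 1 → 1: weight = 3, length = 1, mean = 3/1 ≈ 3.000
  cycle 0 → 1 → 0: weight = 13, length = 2, mean = 13/2 ≈ 6.500
  cycle 1 → 0 → 1: weight = 13, length = 2, mean = 13/2 ≈ 6.500
Minimum mean = 3.000, attained e.g. along the cycle 1 → 1 with weight 3 and length 1. So λ(A) = 3/1 = 3.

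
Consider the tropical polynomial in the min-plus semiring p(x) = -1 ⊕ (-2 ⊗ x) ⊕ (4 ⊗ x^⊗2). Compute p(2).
p(2) = -1

A tropical monomial a ⊗ x^⊗i evaluates to a + i · x. Evaluating each term at x = 2:
  Term 0 contributes -1 + 0 · 2 = -1
  Term 1 contributes -2 + 1 · 2 = 0
  Term 2 contributes 4 + 2 · 2 = 8
p(2) = ⊕ of these = min[-1, 0, 8] = -1.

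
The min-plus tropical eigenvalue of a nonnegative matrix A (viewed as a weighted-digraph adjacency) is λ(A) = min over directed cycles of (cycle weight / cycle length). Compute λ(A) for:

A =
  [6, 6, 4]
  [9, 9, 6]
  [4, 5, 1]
λ(A) = 1

Enumerate directed cycles and compute their means (weight / length). Sample:
  cycle 0 → 0: weight = 6, length = 1, mean = 6/1 ≈ 6.000
  cycle 1 → 1: weight = 9, length = 1, mean = 9/1 ≈ 9.000
  cycle 2 → 2: weight = 1, length = 1, mean = 1/1 ≈ 1.000
  cycle 0 → 1 → 0: weight = 15, length = 2, mean = 15/2 ≈ 7.500
  cycle 0 → 2 → 0: weight = 8, length = 2, mean = 8/2 ≈ 4.000
  cycle 1 → 0 → 1: weight = 15, length = 2, mean = 15/2 ≈ 7.500
Minimum mean = 1.000, attained e.g. along the cycle 2 → 2 with weight 1 and length 1. So λ(A) = 1/1 = 1.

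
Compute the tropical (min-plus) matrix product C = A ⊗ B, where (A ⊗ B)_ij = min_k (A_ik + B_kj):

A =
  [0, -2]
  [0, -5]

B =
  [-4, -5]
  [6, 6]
A ⊗ B =
  [-4, -5]
  [-4, -5]

Apply the min-plus product entry-by-entry:
  C[0][0] = min over k of (A[0][0] + B[0][0] = 0 + -4 = -4, A[0][1] + B[1][0] = -2 + 6 = 4) = -4 (attained at k = 0)
  C[0][1] = min over k of (A[0][0] + B[0][1] = 0 + -5 = -5, A[0][1] + B[1][1] = -2 + 6 = 4) = -5 (attained at k = 0)
  C[1][0] = min over k of (A[1][0] + B[0][0] = 0 + -4 = -4, A[1][1] + B[1][0] = -5 + 6 = 1) = -4 (attained at k = 0)
  C[1][1] = min over k of (A[1][0] + B[0][1] = 0 + -5 = -5, A[1][1] + B[1][1] = -5 + 6 = 1) = -5 (attained at k = 0)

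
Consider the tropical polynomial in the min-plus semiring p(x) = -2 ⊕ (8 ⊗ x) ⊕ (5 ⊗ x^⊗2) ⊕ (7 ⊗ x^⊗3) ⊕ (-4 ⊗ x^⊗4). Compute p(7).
p(7) = -2

A tropical monomial a ⊗ x^⊗i evaluates to a + i · x. Evaluating each term at x = 7:
  Term 0 contributes -2 + 0 · 7 = -2
  Term 1 contributes 8 + 1 · 7 = 15
  Term 2 contributes 5 + 2 · 7 = 19
  Term 3 contributes 7 + 3 · 7 = 28
  Term 4 contributes -4 + 4 · 7 = 24
p(7) = ⊕ of these = min[-2, 15, 19, 28, 24] = -2.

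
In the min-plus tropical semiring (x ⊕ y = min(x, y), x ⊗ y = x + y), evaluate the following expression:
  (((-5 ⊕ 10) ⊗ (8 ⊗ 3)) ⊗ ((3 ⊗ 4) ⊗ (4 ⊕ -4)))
(((-5 ⊕ 10) ⊗ (8 ⊗ 3)) ⊗ ((3 ⊗ 4) ⊗ (4 ⊕ -4))) = 9

Expand innermost to outermost. Recall ⊕ takes the minimum of its arguments and ⊗ takes their sum. Working out the expression (((-5 ⊕ 10) ⊗ (8 ⊗ 3)) ⊗ ((3 ⊗ 4) ⊗ (4 ⊕ -4))) gives 9.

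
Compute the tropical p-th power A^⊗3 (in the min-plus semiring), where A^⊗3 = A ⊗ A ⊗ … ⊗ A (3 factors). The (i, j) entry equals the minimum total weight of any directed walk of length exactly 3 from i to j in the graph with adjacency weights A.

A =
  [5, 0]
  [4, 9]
A^⊗3 =
  [9, 4]
  [8, 9]

Each entry (A^⊗3)_ij equals the minimum over all length-3 walks i = v_0 → v_1 → … → v_3 = j of Σ_t A[v_t][v_{t+1}]. For example, for (i, j) = (0, 1) we minimise over 4 possible intermediate vertex sequences; the minimum is 4, attained along the walk 0 → 1 → 0 → 1.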